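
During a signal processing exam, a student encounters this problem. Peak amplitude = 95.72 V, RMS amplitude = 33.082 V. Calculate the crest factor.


Crest factor is the ratio of peak to RMS:
CF = V_peak / V_rms
   = 95.72 / 33.082
   = 2.8934

2.8934


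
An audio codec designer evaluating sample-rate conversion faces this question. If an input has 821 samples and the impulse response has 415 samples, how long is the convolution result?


Linear convolution output length:
L = N + M - 1
  = 821 + 415 - 1
  = 1235 samples

1235


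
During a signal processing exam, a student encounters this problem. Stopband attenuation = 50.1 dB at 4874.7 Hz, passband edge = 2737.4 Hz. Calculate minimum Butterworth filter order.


Butterworth filter order formula:
n = log10(10^(A/10) - 1) / (2 * log10(f_stop/f_pass))
10^(50.1/10) - 1 = 102328.2992
f_stop/f_pass = 4874.7 / 2737.4 = 1.7808
n = 9.9956 -> ceil = 10

10


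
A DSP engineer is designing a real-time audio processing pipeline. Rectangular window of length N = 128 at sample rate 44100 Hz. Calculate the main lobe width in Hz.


Main lobe width for a rectangular window:
Width = 2 * fs / N
      = 2 * 44100 / 128
      = 88200 / 128
      = 689.062 Hz

689.062 Hz


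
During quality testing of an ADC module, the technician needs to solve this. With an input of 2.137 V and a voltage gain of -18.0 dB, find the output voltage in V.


Output voltage from dB gain:
V_out = V_in * 10^(gain_dB / 20)
      = 2.137 * 10^(-18.0 / 20)
      = 2.137 * 0.125893
      = 0.269 V

0.269 V


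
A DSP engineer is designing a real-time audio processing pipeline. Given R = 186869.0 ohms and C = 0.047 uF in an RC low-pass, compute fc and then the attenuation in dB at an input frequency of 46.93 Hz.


Step 1 — cutoff frequency:
fc = 1 / (2*pi*R*C)
C = 0.047 uF = 4.7e-08 F
fc = 1 / (2*pi*186869.0*4.7e-08)
   = 18.1211 Hz

Step 2 — magnitude at f = 46.93 Hz:
|H(f)| = 1 / sqrt(1 + (f/fc)^2)
f/fc = 46.93 / 18.1211 = 2.589799
|H| = 1 / sqrt(1 + 6.707059) = 0.3602099
|H|_dB = 20*log10(0.3602099) = -8.87 dB

fc = 18.1211 Hz; |H(46.93 Hz)| = -8.87 dB


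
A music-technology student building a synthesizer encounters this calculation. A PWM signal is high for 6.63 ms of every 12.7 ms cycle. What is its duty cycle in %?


Duty cycle as a percentage:
DC = (t_on / T) * 100
   = (6.63 / 12.7) * 100
   = 0.522047 * 100
   = 52.2 %

52.2 %


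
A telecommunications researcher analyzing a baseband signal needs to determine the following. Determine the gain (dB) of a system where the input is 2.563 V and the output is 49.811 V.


Voltage gain in dB:
G = 20 * log10(Vout / Vin)
  = 20 * log10(49.811 / 2.563)
  = 20 * log10(19.434647)
  = 20 * 1.288577
  = 25.77 dB

25.77 dB


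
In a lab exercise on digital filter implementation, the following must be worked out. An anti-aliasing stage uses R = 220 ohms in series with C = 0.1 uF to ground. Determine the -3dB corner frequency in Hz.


Cutoff frequency of a first-order RC filter:
fc = 1 / (2 * pi * R * C)
C = 0.1 uF = 1e-07 F
fc = 1 / (2 * pi * 220 * 1e-07)
   = 1 / 0.00013823007675795
   = 7234.315595 Hz

7234.315595 Hz


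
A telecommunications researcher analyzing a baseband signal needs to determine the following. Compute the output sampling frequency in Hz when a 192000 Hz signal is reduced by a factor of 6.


Decimation reduces the sample rate:
fs_out = fs_in / M
       = 192000 / 6
       = 32000.0 Hz

32000.0 Hz


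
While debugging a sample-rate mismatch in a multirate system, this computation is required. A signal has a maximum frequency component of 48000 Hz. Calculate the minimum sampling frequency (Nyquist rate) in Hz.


The Nyquist rate is twice the maximum frequency component.
fs_min = 2 * fmax
      = 2 * 48000
      = 96000 Hz

96000


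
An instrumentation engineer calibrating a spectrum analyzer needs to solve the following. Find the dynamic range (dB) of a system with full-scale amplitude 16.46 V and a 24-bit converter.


Dynamic range from full-scale to LSB:
V_min = V_max / 2^bits = 16.46 / 2^24
DR = 20 * log10(V_max / V_min)
   = 20 * log10(2^24)
   = 20 * 24 * log10(2)
   = 144.49 dB

144.49 dB


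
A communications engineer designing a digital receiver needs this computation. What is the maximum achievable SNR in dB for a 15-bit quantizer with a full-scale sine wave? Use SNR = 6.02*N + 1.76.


Theoretical SNR for a full-scale sinusoid:
SNR = 6.02 * N + 1.76
    = 6.02 * 15 + 1.76
    = 90.3 + 1.76
    = 92.06 dB

92.06 dB


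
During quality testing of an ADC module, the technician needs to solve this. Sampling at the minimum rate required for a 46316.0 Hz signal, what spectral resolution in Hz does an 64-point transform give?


Step 1 — Nyquist sampling rate:
fs = 2 * fmax = 2 * 46316.0 = 92632.0 Hz

Step 2 — DFT bin spacing:
df = fs / N = 92632.0 / 64 = 1447.375 Hz

1447.375 Hz


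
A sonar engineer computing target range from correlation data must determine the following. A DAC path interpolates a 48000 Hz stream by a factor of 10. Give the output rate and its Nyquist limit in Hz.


Step 1 — output sample rate after interpolation by L:
fs_out = L * fs_in = 10 * 48000 = 480000 Hz

Step 2 — Nyquist frequency of the output stream:
f_Nyq = fs_out / 2 = 480000 / 2 = 240000.0 Hz

fs_out = 480000 Hz; f_Nyquist = 240000.0 Hz


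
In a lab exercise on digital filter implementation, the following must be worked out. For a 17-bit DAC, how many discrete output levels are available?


Number of quantization levels = 2^N
= 2^17
= 131072

131072


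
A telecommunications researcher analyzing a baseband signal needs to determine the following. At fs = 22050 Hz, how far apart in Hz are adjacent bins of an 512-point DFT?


DFT frequency resolution:
df = fs / N
   = 22050 / 512
   = 43.0664 Hz

43.0664 Hz


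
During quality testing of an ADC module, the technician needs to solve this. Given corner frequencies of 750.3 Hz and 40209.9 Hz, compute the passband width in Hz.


Bandwidth is the difference of -3dB frequencies:
BW = f_high - f_low
   = 40209.9 - 750.3
   = 39459.6 Hz

39459.6 Hz


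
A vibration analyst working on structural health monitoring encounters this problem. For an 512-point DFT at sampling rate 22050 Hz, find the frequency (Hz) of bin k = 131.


Frequency of DFT bin k:
f_k = k * fs / N
    = 131 * 22050 / 512
    = 2888550 / 512
    = 5641.699 Hz

5641.699 Hz


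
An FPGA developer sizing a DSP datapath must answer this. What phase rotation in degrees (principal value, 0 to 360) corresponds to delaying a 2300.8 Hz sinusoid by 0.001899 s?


Phase shift from frequency and time delay:
phi = 360 * f * t_delay
    = 360 * 2300.8 * 0.001899
    = 1572.92 degrees
    mod 360 = 132.92 degrees

132.92 degrees


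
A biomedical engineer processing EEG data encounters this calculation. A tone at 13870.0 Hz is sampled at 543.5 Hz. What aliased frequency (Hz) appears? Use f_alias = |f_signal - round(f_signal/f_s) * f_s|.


Compute the nearest integer multiple of fs to the signal:
n = round(13870.0 / 543.5) = 26
f_alias = |13870.0 - 26 * 543.5|
        = |13870.0 - 14131.0|
        = 261.0 Hz

261.0


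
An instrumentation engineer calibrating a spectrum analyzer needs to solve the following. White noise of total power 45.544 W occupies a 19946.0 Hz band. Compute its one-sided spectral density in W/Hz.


Power spectral density:
PSD = P / BW
    = 45.544 / 19946.0
    = 0.00228337 W/Hz

0.00228337 W/Hz


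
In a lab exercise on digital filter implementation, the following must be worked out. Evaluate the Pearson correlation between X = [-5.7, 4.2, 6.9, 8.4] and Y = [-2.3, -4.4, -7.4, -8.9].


Pearson correlation coefficient (population):
r = cov(X,Y) / (std(X) * std(Y))
Mean X = 3.45, Mean Y = -5.75
Cov(X,Y) = -12.96
Std(X) = 5.49295, Std(Y) = 2.567586
r = -0.9189

-0.9189


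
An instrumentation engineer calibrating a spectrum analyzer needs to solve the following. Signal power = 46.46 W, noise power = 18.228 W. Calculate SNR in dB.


SNR in decibels:
SNR = 10 * log10(Ps / Pn)
    = 10 * log10(46.46 / 18.228)
    = 10 * log10(2.5488)
    = 10 * 0.4063
    = 4.06 dB

4.06 dB


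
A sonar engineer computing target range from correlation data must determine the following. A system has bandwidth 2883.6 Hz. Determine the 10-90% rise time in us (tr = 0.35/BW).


Rise time from bandwidth relationship:
tr = 0.35 / BW
   = 0.35 / 2883.6
   = 0.0001213760577 s
   = 121.3761 us

121.3761 us


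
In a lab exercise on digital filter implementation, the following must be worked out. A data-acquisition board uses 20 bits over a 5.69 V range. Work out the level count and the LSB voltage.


Step 1 — number of quantization levels:
L = 2^N = 2^20 = 1048576

Step 2 — LSB step size:
delta = Vfs / L
      = 5.69 / 1048576
      = 5.43e-06 V

Levels = 1048576; step size = 5.43e-06 V


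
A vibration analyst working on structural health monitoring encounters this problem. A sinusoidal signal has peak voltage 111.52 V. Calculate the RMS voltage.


RMS voltage for a sinusoidal waveform:
V_rms = V_peak / sqrt(2)
      = 111.52 / 1.414214
      = 78.857 V

78.857 V


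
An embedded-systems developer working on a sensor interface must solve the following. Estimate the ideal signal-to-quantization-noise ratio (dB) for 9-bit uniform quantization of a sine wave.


Theoretical SNR for a full-scale sinusoid:
SNR = 6.02 * N + 1.76
    = 6.02 * 9 + 1.76
    = 54.18 + 1.76
    = 55.94 dB

55.94 dB


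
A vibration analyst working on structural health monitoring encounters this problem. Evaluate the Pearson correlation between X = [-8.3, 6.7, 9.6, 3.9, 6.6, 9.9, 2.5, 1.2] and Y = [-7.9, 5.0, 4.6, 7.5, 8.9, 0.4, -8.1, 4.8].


Pearson correlation coefficient (population):
r = cov(X,Y) / (std(X) * std(Y))
Mean X = 4.0125, Mean Y = 1.9
Cov(X,Y) = 19.9625
Std(X) = 5.495552, Std(Y) = 6.164008
r = 0.5893

0.5893


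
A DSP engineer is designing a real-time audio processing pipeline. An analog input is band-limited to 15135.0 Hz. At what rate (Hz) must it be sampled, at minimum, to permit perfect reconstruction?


The Nyquist rate is twice the maximum frequency component.
fs_min = 2 * fmax
      = 2 * 15135.0
      = 30270.0 Hz

30270.0


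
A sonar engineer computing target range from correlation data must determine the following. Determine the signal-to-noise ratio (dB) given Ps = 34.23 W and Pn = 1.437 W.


SNR in decibels:
SNR = 10 * log10(Ps / Pn)
    = 10 * log10(34.23 / 1.437)
    = 10 * log10(23.8205)
    = 10 * 1.377
    = 13.77 dB

13.77 dB


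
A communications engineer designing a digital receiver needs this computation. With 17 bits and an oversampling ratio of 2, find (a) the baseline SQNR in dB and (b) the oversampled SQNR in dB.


Step 1 — baseline SQNR at Nyquist:
SQNR_base = 6.02*N + 1.76
          = 6.02*17 + 1.76
          = 104.1 dB

Step 2 — oversampling processing gain:
G = 10*log10(OSR) = 10*log10(2) = 3.01 dB

Step 3 — total:
SQNR_total = 104.1 + 3.01 = 107.11 dB

Base SQNR = 104.1 dB; oversampled SQNR = 107.11 dB


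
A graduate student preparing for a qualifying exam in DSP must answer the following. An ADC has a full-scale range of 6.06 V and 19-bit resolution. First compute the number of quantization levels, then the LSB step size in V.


Step 1 — number of quantization levels:
L = 2^N = 2^19 = 524288

Step 2 — LSB step size:
delta = Vfs / L
      = 6.06 / 524288
      = 1.156e-05 V

Levels = 524288; step size = 1.156e-05 V


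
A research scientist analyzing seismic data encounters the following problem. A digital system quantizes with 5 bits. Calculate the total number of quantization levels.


Number of quantization levels = 2^N
= 2^5
= 32

32


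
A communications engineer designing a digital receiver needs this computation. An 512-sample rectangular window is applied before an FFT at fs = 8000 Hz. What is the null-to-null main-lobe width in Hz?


Main lobe width for a rectangular window:
Width = 2 * fs / N
      = 2 * 8000 / 512
      = 16000 / 512
      = 31.25 Hz

31.25 Hz


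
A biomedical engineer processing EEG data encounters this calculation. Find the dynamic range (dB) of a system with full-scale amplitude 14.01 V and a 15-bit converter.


Dynamic range from full-scale to LSB:
V_min = V_max / 2^bits = 14.01 / 2^15
DR = 20 * log10(V_max / V_min)
   = 20 * log10(2^15)
   = 20 * 15 * log10(2)
   = 90.31 dB

90.31 dB


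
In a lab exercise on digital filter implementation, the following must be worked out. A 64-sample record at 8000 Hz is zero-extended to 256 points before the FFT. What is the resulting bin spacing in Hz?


Frequency resolution after zero-padding:
N_padded = 64 * 4 = 256
df = fs / N_padded
   = 8000 / 256
   = 31.25 Hz

31.25 Hz


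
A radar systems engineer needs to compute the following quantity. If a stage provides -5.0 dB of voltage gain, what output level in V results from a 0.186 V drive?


Output voltage from dB gain:
V_out = V_in * 10^(gain_dB / 20)
      = 0.186 * 10^(-5.0 / 20)
      = 0.186 * 0.562341
      = 0.1046 V

0.1046 V


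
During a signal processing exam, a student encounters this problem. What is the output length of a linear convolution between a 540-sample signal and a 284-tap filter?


Linear convolution output length:
L = N + M - 1
  = 540 + 284 - 1
  = 823 samples

823


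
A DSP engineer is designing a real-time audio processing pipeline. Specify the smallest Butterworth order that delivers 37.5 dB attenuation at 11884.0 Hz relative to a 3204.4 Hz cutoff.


Butterworth filter order formula:
n = log10(10^(A/10) - 1) / (2 * log10(f_stop/f_pass))
10^(37.5/10) - 1 = 5622.4133
f_stop/f_pass = 11884.0 / 3204.4 = 3.7087
n = 3.2939 -> ceil = 4

4


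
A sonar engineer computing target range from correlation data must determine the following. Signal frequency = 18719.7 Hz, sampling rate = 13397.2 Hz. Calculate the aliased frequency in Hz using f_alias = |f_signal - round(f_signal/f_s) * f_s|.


Compute the nearest integer multiple of fs to the signal:
n = round(18719.7 / 13397.2) = 1
f_alias = |18719.7 - 1 * 13397.2|
        = |18719.7 - 13397.2|
        = 5322.5 Hz

5322.5


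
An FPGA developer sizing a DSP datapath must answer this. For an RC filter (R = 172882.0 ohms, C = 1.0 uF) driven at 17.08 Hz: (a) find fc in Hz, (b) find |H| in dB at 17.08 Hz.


Step 1 — cutoff frequency:
fc = 1 / (2*pi*R*C)
C = 1.0 uF = 1e-06 F
fc = 1 / (2*pi*172882.0*1e-06)
   = 0.920599 Hz

Step 2 — magnitude at f = 17.08 Hz:
|H(f)| = 1 / sqrt(1 + (f/fc)^2)
f/fc = 17.08 / 0.920599 = 18.553138
|H| = 1 / sqrt(1 + 344.21893) = 0.0538211
|H|_dB = 20*log10(0.0538211) = -25.38 dB

fc = 0.920599 Hz; |H(17.08 Hz)| = -25.38 dB


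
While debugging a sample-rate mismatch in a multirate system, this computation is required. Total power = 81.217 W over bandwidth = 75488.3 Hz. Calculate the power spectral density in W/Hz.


Power spectral density:
PSD = P / BW
    = 81.217 / 75488.3
    = 0.00107589 W/Hz

0.00107589 W/Hz


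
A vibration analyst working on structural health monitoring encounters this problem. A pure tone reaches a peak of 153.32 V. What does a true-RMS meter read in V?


RMS voltage for a sinusoidal waveform:
V_rms = V_peak / sqrt(2)
      = 153.32 / 1.414214
      = 108.414 V

108.414 V


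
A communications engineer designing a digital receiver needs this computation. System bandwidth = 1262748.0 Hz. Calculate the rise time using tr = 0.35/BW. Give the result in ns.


Rise time from bandwidth relationship:
tr = 0.35 / BW
   = 0.35 / 1262748.0
   = 2.771732761e-07 s
   = 277.1733 ns

277.1733 ns


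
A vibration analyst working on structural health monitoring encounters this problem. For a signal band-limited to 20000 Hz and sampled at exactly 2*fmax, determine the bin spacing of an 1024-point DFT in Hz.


Step 1 — Nyquist sampling rate:
fs = 2 * fmax = 2 * 20000 = 40000 Hz

Step 2 — DFT bin spacing:
df = fs / N = 40000 / 1024 = 39.0625 Hz

39.0625 Hz


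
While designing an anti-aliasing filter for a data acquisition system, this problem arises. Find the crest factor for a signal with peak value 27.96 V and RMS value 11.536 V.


Crest factor is the ratio of peak to RMS:
CF = V_peak / V_rms
   = 27.96 / 11.536
   = 2.4237

2.4237


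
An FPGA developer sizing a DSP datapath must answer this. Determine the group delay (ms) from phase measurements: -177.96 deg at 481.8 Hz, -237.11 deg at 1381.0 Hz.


Group delay from phase difference:
tau = -d(phi)/d(omega)
d(phi) = -59.15 deg = -1.032362 rad
d(omega) = 2*pi*(1381.0 - 481.8) = 5649.8402 rad/s
tau = -(-1.032362) / 5649.8402
    = 0.1827 ms

0.1827 ms


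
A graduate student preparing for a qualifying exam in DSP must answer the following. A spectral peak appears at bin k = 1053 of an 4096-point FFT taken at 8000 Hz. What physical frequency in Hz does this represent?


Frequency of DFT bin k:
f_k = k * fs / N
    = 1053 * 8000 / 4096
    = 8424000 / 4096
    = 2056.641 Hz

2056.641 Hz


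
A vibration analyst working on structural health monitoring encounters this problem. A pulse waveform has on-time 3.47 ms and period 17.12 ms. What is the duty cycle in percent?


Duty cycle as a percentage:
DC = (t_on / T) * 100
   = (3.47 / 17.12) * 100
   = 0.202687 * 100
   = 20.27 %

20.27 %


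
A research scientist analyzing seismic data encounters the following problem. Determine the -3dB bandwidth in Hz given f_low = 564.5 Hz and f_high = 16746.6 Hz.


Bandwidth is the difference of -3dB frequencies:
BW = f_high - f_low
   = 16746.6 - 564.5
   = 16182.1 Hz

16182.1 Hz


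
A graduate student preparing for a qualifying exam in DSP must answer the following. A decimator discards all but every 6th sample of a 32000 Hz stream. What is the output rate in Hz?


Decimation reduces the sample rate:
fs_out = fs_in / M
       = 32000 / 6
       = 5333.3333 Hz

5333.3333 Hz


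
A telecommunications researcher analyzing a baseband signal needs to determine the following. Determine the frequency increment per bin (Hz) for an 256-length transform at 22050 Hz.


DFT frequency resolution:
df = fs / N
   = 22050 / 256
   = 86.1328 Hz

86.1328 Hz


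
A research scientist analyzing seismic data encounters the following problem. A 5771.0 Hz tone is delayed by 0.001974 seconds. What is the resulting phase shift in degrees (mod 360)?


Phase shift from frequency and time delay:
phi = 360 * f * t_delay
    = 360 * 5771.0 * 0.001974
    = 4101.1 degrees
    mod 360 = 141.1 degrees

141.1 degrees


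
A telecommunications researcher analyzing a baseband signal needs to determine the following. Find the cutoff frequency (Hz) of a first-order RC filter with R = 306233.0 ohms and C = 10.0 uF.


Cutoff frequency of a first-order RC filter:
fc = 1 / (2 * pi * R * C)
C = 10.0 uF = 1e-05 F
fc = 1 / (2 * pi * 306233.0 * 1e-05)
   = 1 / 19.241186861735
   = 0.051972 Hz

0.051972 Hz


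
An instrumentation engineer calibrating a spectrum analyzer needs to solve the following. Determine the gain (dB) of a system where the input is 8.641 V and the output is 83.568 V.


Voltage gain in dB:
G = 20 * log10(Vout / Vin)
  = 20 * log10(83.568 / 8.641)
  = 20 * log10(9.671103)
  = 20 * 0.985476
  = 19.71 dB

19.71 dB


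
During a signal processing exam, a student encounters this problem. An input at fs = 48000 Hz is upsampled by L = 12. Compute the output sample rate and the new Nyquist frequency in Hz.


Step 1 — output sample rate after interpolation by L:
fs_out = L * fs_in = 12 * 48000 = 576000 Hz

Step 2 — Nyquist frequency of the output stream:
f_Nyq = fs_out / 2 = 576000 / 2 = 288000.0 Hz

fs_out = 576000 Hz; f_Nyquist = 288000.0 Hz


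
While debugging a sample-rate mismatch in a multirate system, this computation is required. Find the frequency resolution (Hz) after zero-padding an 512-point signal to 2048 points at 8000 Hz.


Frequency resolution after zero-padding:
N_padded = 512 * 4 = 2048
df = fs / N_padded
   = 8000 / 2048
   = 3.9062 Hz

3.9062 Hz


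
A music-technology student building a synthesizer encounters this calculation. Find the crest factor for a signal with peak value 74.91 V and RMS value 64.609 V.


Crest factor is the ratio of peak to RMS:
CF = V_peak / V_rms
   = 74.91 / 64.609
   = 1.1594

1.1594


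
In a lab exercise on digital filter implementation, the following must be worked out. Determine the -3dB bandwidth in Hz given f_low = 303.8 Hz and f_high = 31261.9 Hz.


Bandwidth is the difference of -3dB frequencies:
BW = f_high - f_low
   = 31261.9 - 303.8
   = 30958.1 Hz

30958.1 Hz


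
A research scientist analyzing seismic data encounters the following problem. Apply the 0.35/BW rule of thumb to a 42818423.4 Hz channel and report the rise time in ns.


Rise time from bandwidth relationship:
tr = 0.35 / BW
   = 0.35 / 42818423.4
   = 8.174051546e-09 s
   = 8.1741 ns

8.1741 ns


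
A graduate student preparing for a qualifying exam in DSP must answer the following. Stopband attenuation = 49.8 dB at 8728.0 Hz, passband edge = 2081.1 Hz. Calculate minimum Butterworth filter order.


Butterworth filter order formula:
n = log10(10^(A/10) - 1) / (2 * log10(f_stop/f_pass))
10^(49.8/10) - 1 = 95498.2586
f_stop/f_pass = 8728.0 / 2081.1 = 4.1939
n = 3.9992 -> ceil = 4

4


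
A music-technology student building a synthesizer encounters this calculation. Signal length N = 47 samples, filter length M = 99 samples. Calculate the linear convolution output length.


Linear convolution output length:
L = N + M - 1
  = 47 + 99 - 1
  = 145 samples

145


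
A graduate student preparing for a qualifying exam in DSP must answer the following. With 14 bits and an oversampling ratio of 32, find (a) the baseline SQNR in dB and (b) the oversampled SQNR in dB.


Step 1 — baseline SQNR at Nyquist:
SQNR_base = 6.02*N + 1.76
          = 6.02*14 + 1.76
          = 86.04 dB

Step 2 — oversampling processing gain:
G = 10*log10(OSR) = 10*log10(32) = 15.05 dB

Step 3 — total:
SQNR_total = 86.04 + 15.05 = 101.09 dB

Base SQNR = 86.04 dB; oversampled SQNR = 101.09 dB


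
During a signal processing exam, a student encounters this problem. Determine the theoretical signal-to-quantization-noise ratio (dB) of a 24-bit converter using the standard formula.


Theoretical SNR for a full-scale sinusoid:
SNR = 6.02 * N + 1.76
    = 6.02 * 24 + 1.76
    = 144.48 + 1.76
    = 146.24 dB

146.24 dB


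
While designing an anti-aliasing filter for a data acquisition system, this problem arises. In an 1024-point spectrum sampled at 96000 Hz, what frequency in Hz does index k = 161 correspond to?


Frequency of DFT bin k:
f_k = k * fs / N
    = 161 * 96000 / 1024
    = 15456000 / 1024
    = 15093.75 Hz

15093.75 Hz


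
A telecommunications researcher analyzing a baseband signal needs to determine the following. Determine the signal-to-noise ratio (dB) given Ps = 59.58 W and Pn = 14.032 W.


SNR in decibels:
SNR = 10 * log10(Ps / Pn)
    = 10 * log10(59.58 / 14.032)
    = 10 * log10(4.246)
    = 10 * 0.628
    = 6.28 dB

6.28 dB


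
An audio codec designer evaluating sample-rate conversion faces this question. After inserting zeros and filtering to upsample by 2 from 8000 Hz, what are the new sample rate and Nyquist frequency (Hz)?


Step 1 — output sample rate after interpolation by L:
fs_out = L * fs_in = 2 * 8000 = 16000 Hz

Step 2 — Nyquist frequency of the output stream:
f_Nyq = fs_out / 2 = 16000 / 2 = 8000.0 Hz

fs_out = 16000 Hz; f_Nyquist = 8000.0 Hz


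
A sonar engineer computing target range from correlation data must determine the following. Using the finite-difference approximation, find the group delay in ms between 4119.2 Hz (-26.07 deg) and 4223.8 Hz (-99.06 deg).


Group delay from phase difference:
tau = -d(phi)/d(omega)
d(phi) = -72.99 deg = -1.273916 rad
d(omega) = 2*pi*(4223.8 - 4119.2) = 657.2212 rad/s
tau = -(-1.273916) / 657.2212
    = 1.9383 ms

1.9383 ms


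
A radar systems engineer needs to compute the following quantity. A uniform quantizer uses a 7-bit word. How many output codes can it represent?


Number of quantization levels = 2^N
= 2^7
= 128

128


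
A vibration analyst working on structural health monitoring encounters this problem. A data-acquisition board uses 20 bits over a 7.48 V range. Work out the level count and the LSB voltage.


Step 1 — number of quantization levels:
L = 2^N = 2^20 = 1048576

Step 2 — LSB step size:
delta = Vfs / L
      = 7.48 / 1048576
      = 7.13e-06 V

Levels = 1048576; step size = 7.13e-06 V


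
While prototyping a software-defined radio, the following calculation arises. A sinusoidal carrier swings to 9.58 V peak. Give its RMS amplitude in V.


RMS voltage for a sinusoidal waveform:
V_rms = V_peak / sqrt(2)
      = 9.58 / 1.414214
      = 6.774 V

6.774 V


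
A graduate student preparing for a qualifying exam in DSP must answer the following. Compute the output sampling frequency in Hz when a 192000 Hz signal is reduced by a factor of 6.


Decimation reduces the sample rate:
fs_out = fs_in / M
       = 192000 / 6
       = 32000.0 Hz

32000.0 Hz


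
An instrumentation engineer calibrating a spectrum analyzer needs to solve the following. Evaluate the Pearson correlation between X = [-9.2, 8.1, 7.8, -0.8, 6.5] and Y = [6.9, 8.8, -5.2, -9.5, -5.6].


Pearson correlation coefficient (population):
r = cov(X,Y) / (std(X) * std(Y))
Mean X = 2.48, Mean Y = -0.92
Cov(X,Y) = -10.0304
Std(X) = 6.681736, Std(Y) = 7.341226
r = -0.2045

-0.2045


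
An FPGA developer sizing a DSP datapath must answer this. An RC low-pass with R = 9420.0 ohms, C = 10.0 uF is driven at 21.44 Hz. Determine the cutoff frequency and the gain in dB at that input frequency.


Step 1 — cutoff frequency:
fc = 1 / (2*pi*R*C)
C = 10.0 uF = 1e-05 F
fc = 1 / (2*pi*9420.0*1e-05)
   = 1.68954 Hz

Step 2 — magnitude at f = 21.44 Hz:
|H(f)| = 1 / sqrt(1 + (f/fc)^2)
f/fc = 21.44 / 1.68954 = 12.689845
|H| = 1 / sqrt(1 + 161.032166) = 0.0785596
|H|_dB = 20*log10(0.0785596) = -22.1 dB

fc = 1.68954 Hz; |H(21.44 Hz)| = -22.1 dB


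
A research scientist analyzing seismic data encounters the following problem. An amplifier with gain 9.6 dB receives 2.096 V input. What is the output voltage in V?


Output voltage from dB gain:
V_out = V_in * 10^(gain_dB / 20)
      = 2.096 * 10^(9.6 / 20)
      = 2.096 * 3.019952
      = 6.3298 V

6.3298 V


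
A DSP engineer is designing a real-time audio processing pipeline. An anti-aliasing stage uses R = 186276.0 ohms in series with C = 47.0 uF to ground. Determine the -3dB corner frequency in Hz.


Cutoff frequency of a first-order RC filter:
fc = 1 / (2 * pi * R * C)
C = 47.0 uF = 4.7e-05 F
fc = 1 / (2 * pi * 186276.0 * 4.7e-05)
   = 1 / 55.009111435169
   = 0.018179 Hz

0.018179 Hz


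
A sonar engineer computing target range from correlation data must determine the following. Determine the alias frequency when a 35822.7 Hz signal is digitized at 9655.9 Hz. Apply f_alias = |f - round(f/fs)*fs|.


Compute the nearest integer multiple of fs to the signal:
n = round(35822.7 / 9655.9) = 4
f_alias = |35822.7 - 4 * 9655.9|
        = |35822.7 - 38623.6|
        = 2800.9 Hz

2800.9


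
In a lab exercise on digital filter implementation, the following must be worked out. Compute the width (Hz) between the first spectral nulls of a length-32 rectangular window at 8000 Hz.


Main lobe width for a rectangular window:
Width = 2 * fs / N
      = 2 * 8000 / 32
      = 16000 / 32
      = 500.0 Hz

500.0 Hz


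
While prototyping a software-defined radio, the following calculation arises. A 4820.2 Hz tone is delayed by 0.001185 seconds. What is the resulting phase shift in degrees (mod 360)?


Phase shift from frequency and time delay:
phi = 360 * f * t_delay
    = 360 * 4820.2 * 0.001185
    = 2056.3 degrees
    mod 360 = 256.3 degrees

256.3 degrees


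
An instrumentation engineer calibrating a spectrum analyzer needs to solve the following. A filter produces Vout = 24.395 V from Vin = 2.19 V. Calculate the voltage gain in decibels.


Voltage gain in dB:
G = 20 * log10(Vout / Vin)
  = 20 * log10(24.395 / 2.19)
  = 20 * log10(11.139269)
  = 20 * 1.046857
  = 20.94 dB

20.94 dB


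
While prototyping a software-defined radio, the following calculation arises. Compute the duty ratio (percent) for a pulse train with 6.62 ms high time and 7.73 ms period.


Duty cycle as a percentage:
DC = (t_on / T) * 100
   = (6.62 / 7.73) * 100
   = 0.856404 * 100
   = 85.64 %

85.64 %


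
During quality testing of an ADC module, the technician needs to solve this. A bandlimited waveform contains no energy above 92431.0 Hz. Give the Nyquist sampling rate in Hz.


The Nyquist rate is twice the maximum frequency component.
fs_min = 2 * fmax
      = 2 * 92431.0
      = 184862.0 Hz

184862.0


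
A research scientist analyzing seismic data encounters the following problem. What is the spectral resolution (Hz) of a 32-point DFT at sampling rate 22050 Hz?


DFT frequency resolution:
df = fs / N
   = 22050 / 32
   = 689.0625 Hz

689.0625 Hz


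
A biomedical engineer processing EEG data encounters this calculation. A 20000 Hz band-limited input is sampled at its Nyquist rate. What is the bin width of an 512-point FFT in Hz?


Step 1 — Nyquist sampling rate:
fs = 2 * fmax = 2 * 20000 = 40000 Hz

Step 2 — DFT bin spacing:
df = fs / N = 40000 / 512 = 78.125 Hz

78.125 Hz


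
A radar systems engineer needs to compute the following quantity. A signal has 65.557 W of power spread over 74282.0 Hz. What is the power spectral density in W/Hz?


Power spectral density:
PSD = P / BW
    = 65.557 / 74282.0
    = 0.00088254 W/Hz

0.00088254 W/Hz


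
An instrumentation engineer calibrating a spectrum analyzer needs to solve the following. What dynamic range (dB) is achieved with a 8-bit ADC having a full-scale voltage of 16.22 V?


Dynamic range from full-scale to LSB:
V_min = V_max / 2^bits = 16.22 / 2^8
DR = 20 * log10(V_max / V_min)
   = 20 * log10(2^8)
   = 20 * 8 * log10(2)
   = 48.16 dB

48.16 dB


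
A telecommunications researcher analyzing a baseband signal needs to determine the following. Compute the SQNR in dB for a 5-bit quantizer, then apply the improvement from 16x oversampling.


Step 1 — baseline SQNR at Nyquist:
SQNR_base = 6.02*N + 1.76
          = 6.02*5 + 1.76
          = 31.86 dB

Step 2 — oversampling processing gain:
G = 10*log10(OSR) = 10*log10(16) = 12.04 dB

Step 3 — total:
SQNR_total = 31.86 + 12.04 = 43.9 dB

Base SQNR = 31.86 dB; oversampled SQNR = 43.9 dB


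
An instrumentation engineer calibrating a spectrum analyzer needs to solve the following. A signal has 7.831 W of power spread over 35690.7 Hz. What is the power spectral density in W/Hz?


Power spectral density:
PSD = P / BW
    = 7.831 / 35690.7
    = 0.00021941 W/Hz

0.00021941 W/Hz


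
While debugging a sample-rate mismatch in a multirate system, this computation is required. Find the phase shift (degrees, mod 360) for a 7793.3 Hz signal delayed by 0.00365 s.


Phase shift from frequency and time delay:
phi = 360 * f * t_delay
    = 360 * 7793.3 * 0.00365
    = 10240.4 degrees
    mod 360 = 160.4 degrees

160.4 degrees


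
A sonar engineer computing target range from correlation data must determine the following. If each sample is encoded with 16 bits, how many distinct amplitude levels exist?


Number of quantization levels = 2^N
= 2^16
= 65536

65536


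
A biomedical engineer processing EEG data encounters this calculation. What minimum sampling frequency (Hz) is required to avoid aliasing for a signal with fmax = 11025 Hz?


The Nyquist rate is twice the maximum frequency component.
fs_min = 2 * fmax
      = 2 * 11025
      = 22050 Hz

22050


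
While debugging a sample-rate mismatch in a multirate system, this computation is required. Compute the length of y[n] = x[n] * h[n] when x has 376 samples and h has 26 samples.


Linear convolution output length:
L = N + M - 1
  = 376 + 26 - 1
  = 401 samples

401


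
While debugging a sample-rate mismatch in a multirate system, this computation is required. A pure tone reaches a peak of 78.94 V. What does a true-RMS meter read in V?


RMS voltage for a sinusoidal waveform:
V_rms = V_peak / sqrt(2)
      = 78.94 / 1.414214
      = 55.819 V

55.819 V


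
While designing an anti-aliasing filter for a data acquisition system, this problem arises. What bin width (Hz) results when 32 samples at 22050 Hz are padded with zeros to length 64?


Frequency resolution after zero-padding:
N_padded = 32 * 2 = 64
df = fs / N_padded
   = 22050 / 64
   = 344.5312 Hz

344.5312 Hz


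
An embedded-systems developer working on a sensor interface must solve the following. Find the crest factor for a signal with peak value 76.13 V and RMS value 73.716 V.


Crest factor is the ratio of peak to RMS:
CF = V_peak / V_rms
   = 76.13 / 73.716
   = 1.0327

1.0327


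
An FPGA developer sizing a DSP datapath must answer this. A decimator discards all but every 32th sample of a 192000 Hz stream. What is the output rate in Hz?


Decimation reduces the sample rate:
fs_out = fs_in / M
       = 192000 / 32
       = 6000.0 Hz

6000.0 Hz


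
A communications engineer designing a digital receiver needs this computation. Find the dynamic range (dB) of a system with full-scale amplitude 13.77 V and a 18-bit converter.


Dynamic range from full-scale to LSB:
V_min = V_max / 2^bits = 13.77 / 2^18
DR = 20 * log10(V_max / V_min)
   = 20 * log10(2^18)
   = 20 * 18 * log10(2)
   = 108.37 dB

108.37 dB


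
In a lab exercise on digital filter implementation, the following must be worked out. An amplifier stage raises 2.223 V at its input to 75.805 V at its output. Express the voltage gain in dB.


Voltage gain in dB:
G = 20 * log10(Vout / Vin)
  = 20 * log10(75.805 / 2.223)
  = 20 * log10(34.100315)
  = 20 * 1.532758
  = 30.66 dB

30.66 dB


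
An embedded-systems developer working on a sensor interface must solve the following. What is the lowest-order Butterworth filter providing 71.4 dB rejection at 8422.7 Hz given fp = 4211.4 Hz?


Butterworth filter order formula:
n = log10(10^(A/10) - 1) / (2 * log10(f_stop/f_pass))
10^(71.4/10) - 1 = 13803841.646
f_stop/f_pass = 8422.7 / 4211.4 = 2.0
n = 11.8595 -> ceil = 12

12


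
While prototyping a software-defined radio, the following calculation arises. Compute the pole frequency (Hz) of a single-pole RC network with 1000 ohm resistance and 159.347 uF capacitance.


Cutoff frequency of a first-order RC filter:
fc = 1 / (2 * pi * R * C)
C = 159.347 uF = 0.000159347 F
fc = 1 / (2 * pi * 1000 * 0.000159347)
   = 1 / 1.0012067291431
   = 0.998795 Hz

0.998795 Hz


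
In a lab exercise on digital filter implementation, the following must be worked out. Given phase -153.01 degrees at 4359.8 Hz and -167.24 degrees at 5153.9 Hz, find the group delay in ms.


Group delay from phase difference:
tau = -d(phi)/d(omega)
d(phi) = -14.23 deg = -0.24836 rad
d(omega) = 2*pi*(5153.9 - 4359.8) = 4989.4775 rad/s
tau = -(-0.24836) / 4989.4775
    = 0.0498 ms

0.0498 ms


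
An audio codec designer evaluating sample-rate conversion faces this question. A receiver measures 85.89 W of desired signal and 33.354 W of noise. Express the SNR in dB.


SNR in decibels:
SNR = 10 * log10(Ps / Pn)
    = 10 * log10(85.89 / 33.354)
    = 10 * log10(2.5751)
    = 10 * 0.4108
    = 4.11 dB

4.11 dB


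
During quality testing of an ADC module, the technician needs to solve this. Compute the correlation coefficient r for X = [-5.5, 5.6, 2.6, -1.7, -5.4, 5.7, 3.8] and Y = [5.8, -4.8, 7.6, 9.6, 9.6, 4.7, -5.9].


Pearson correlation coefficient (population):
r = cov(X,Y) / (std(X) * std(Y))
Mean X = 0.7286, Mean Y = 3.8
Cov(X,Y) = -17.455714
Std(X) = 4.529811, Std(Y) = 6.030636
r = -0.639

-0.639


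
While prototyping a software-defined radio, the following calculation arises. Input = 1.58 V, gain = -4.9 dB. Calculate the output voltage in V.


Output voltage from dB gain:
V_out = V_in * 10^(gain_dB / 20)
      = 1.58 * 10^(-4.9 / 20)
      = 1.58 * 0.568853
      = 0.8988 V

0.8988 V


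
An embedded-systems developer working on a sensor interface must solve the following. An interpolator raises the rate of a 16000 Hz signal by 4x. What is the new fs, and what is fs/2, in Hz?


Step 1 — output sample rate after interpolation by L:
fs_out = L * fs_in = 4 * 16000 = 64000 Hz

Step 2 — Nyquist frequency of the output stream:
f_Nyq = fs_out / 2 = 64000 / 2 = 32000.0 Hz

fs_out = 64000 Hz; f_Nyquist = 32000.0 Hz


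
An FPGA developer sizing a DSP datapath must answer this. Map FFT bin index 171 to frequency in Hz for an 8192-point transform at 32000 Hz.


Frequency of DFT bin k:
f_k = k * fs / N
    = 171 * 32000 / 8192
    = 5472000 / 8192
    = 667.969 Hz

667.969 Hz


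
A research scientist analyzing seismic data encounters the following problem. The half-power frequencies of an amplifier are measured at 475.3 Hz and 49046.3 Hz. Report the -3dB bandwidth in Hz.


Bandwidth is the difference of -3dB frequencies:
BW = f_high - f_low
   = 49046.3 - 475.3
   = 48571.0 Hz

48571.0 Hz


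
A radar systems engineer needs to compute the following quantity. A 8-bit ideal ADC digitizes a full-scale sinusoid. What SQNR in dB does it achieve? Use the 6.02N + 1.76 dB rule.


Theoretical SNR for a full-scale sinusoid:
SNR = 6.02 * N + 1.76
    = 6.02 * 8 + 1.76
    = 48.16 + 1.76
    = 49.92 dB

49.92 dB


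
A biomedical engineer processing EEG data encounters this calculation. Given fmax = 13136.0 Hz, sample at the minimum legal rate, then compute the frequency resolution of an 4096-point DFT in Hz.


Step 1 — Nyquist sampling rate:
fs = 2 * fmax = 2 * 13136.0 = 26272.0 Hz

Step 2 — DFT bin spacing:
df = fs / N = 26272.0 / 4096 = 6.4141 Hz

6.4141 Hz


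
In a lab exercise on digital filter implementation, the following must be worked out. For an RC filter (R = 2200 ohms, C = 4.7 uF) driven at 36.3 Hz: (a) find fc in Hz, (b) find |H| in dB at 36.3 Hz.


Step 1 — cutoff frequency:
fc = 1 / (2*pi*R*C)
C = 4.7 uF = 4.7e-06 F
fc = 1 / (2*pi*2200*4.7e-06)
   = 15.3922 Hz

Step 2 — magnitude at f = 36.3 Hz:
|H(f)| = 1 / sqrt(1 + (f/fc)^2)
f/fc = 36.3 / 15.3922 = 2.358337
|H| = 1 / sqrt(1 + 5.561753) = 0.3903822
|H|_dB = 20*log10(0.3903822) = -8.17 dB

fc = 15.3922 Hz; |H(36.3 Hz)| = -8.17 dB


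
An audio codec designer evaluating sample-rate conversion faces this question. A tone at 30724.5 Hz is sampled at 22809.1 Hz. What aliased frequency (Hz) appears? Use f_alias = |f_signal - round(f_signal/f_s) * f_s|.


Compute the nearest integer multiple of fs to the signal:
n = round(30724.5 / 22809.1) = 1
f_alias = |30724.5 - 1 * 22809.1|
        = |30724.5 - 22809.1|
        = 7915.4 Hz

7915.4


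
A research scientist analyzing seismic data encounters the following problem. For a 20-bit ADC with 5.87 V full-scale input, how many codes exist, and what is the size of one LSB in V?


Step 1 — number of quantization levels:
L = 2^N = 2^20 = 1048576

Step 2 — LSB step size:
delta = Vfs / L
      = 5.87 / 1048576
      = 5.6e-06 V

Levels = 1048576; step size = 5.6e-06 V


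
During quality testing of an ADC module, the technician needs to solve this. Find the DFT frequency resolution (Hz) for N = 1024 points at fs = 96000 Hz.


DFT frequency resolution:
df = fs / N
   = 96000 / 1024
   = 93.75 Hz

93.75 Hz


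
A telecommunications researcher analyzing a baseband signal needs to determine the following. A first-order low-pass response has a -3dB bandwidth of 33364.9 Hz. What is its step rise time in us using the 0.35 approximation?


Rise time from bandwidth relationship:
tr = 0.35 / BW
   = 0.35 / 33364.9
   = 1.049006591e-05 s
   = 10.4901 us

10.4901 us


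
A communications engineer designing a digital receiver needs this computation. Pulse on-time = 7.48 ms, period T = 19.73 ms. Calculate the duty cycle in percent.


Duty cycle as a percentage:
DC = (t_on / T) * 100
   = (7.48 / 19.73) * 100
   = 0.379118 * 100
   = 37.91 %

37.91 %
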